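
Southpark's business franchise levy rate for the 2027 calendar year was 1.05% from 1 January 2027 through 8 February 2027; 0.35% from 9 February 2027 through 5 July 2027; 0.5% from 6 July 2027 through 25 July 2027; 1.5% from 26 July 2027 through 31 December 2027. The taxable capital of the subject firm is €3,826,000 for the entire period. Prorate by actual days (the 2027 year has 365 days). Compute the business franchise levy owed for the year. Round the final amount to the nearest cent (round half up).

€35,733.79

1 January – 8 February 2027: 39 days at 1.05% → €3,826,000 × 1.05% × 39/365 = €4,292.4575
9 February – 5 July 2027: 147 days at 0.35% → €3,826,000 × 0.35% × 147/365 = €5,393.0877
6 July – 25 July 2027: 20 days at 0.5% → €3,826,000 × 0.5% × 20/365 = €1,048.2192
26 July – 31 December 2027: 159 days at 1.5% → €3,826,000 × 1.5% × 159/365 = €25,000.0274
Total = €35,733.7918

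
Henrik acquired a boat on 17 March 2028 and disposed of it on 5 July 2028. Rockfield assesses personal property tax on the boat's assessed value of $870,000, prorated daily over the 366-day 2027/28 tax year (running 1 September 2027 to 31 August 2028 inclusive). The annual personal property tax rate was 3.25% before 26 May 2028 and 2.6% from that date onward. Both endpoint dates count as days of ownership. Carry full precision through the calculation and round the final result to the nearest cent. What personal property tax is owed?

17 March – 25 May 2028: 70 days at 3.25% → $870,000 × 3.25% × 70/366 = $5,407.7869
26 May – 5 July 2028: 41 days at 2.6% → $870,000 × 2.6% × 41/366 = $2,533.9344
Total = $7,941.7213

$7,941.72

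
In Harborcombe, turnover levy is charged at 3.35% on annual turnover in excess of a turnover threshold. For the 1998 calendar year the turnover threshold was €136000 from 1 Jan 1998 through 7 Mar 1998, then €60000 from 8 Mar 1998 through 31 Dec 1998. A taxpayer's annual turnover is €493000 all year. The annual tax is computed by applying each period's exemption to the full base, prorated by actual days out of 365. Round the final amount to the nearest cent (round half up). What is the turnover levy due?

1 Jan – 7 Mar 1998: 66 days, exemption €136000 → (€493000 − €136000) × 3.35% × 66/365 = €2162.5397
8 Mar – 31 Dec 1998: 299 days, exemption €60000 → (€493000 − €60000) × 3.35% × 299/365 = €11882.5877
Total = €14045.1274

€14045.13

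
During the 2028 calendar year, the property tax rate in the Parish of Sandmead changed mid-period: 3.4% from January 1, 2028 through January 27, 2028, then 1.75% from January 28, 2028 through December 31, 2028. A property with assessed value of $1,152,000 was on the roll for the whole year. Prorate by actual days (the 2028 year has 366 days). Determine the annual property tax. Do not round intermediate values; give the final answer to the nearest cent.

January 1 – January 27, 2028: 27 days at 3.4% → $1,152,000 × 3.4% × 27/366 = $2,889.4426
January 28 – December 31, 2028: 339 days at 1.75% → $1,152,000 × 1.75% × 339/366 = $18,672.7869
Total = $21,562.2295

$21,562.23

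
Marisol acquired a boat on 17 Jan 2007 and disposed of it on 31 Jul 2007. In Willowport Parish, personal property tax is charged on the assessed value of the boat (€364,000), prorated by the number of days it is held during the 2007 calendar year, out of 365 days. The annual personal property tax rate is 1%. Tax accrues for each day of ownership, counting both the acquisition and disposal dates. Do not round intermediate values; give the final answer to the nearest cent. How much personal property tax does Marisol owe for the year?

Days held (17 Jan – 31 Jul 2007): 196 out of 365
Tax = €364,000 × 1% × 196/365 = €1,954.6301

€1,954.63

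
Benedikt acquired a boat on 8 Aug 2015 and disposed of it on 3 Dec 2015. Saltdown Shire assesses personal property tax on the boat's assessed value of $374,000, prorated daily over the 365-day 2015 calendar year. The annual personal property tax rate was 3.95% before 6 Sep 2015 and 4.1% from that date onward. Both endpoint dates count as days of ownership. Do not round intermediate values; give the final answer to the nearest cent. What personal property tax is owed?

$4,912.72

8 Aug – 5 Sep 2015: 29 days at 3.95% → $374,000 × 3.95% × 29/365 = $1,173.7452
6 Sep – 3 Dec 2015: 89 days at 4.1% → $374,000 × 4.1% × 89/365 = $3,738.9753
Total = $4,912.7205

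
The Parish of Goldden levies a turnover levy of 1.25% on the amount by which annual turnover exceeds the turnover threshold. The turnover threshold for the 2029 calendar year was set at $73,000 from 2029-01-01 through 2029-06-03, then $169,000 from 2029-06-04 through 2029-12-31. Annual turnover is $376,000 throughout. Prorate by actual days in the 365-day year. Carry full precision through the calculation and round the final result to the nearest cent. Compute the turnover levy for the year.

$3,093.80

2029-01-01 to 2029-06-03: 154 days, exemption $73,000 → ($376,000 − $73,000) × 1.25% × 154/365 = $1,598.0137
2029-06-04 to 2029-12-31: 211 days, exemption $169,000 → ($376,000 − $169,000) × 1.25% × 211/365 = $1,495.7877
Total = $3,093.8014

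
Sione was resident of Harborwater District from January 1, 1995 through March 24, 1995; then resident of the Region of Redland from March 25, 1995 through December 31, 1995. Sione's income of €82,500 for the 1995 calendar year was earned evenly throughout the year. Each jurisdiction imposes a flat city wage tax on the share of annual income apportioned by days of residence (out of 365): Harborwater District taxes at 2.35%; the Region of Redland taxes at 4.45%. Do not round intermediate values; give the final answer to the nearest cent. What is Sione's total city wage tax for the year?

Harborwater District, January 1 – March 24, 1995: 83 days → €82,500 × 2.35% × 83/365 = €440.8664
The Region of Redland, March 25 – December 31, 1995: 282 days → €82,500 × 4.45% × 282/365 = €2,836.4178
Total = €3,277.2842

€3,277.28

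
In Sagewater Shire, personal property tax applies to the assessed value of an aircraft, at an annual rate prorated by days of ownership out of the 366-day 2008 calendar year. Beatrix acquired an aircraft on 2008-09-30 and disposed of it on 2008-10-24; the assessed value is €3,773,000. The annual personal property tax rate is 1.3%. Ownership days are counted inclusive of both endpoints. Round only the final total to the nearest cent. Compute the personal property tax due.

Days held (2008-09-30 to 2008-10-24): 25 out of 366
Tax = €3,773,000 × 1.3% × 25/366 = €3,350.3415

€3,350.34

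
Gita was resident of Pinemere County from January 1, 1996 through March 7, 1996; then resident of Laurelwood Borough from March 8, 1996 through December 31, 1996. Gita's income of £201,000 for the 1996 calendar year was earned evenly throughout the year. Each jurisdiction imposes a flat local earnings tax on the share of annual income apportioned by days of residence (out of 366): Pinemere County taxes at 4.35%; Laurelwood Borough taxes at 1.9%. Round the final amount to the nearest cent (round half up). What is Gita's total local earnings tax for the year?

£4,720.48

Pinemere County, January 1 – March 7, 1996: 67 days → £201,000 × 4.35% × 67/366 = £1,600.5861
Laurelwood Borough, March 8 – December 31, 1996: 299 days → £201,000 × 1.9% × 299/366 = £3,119.8934
Total = £4,720.4795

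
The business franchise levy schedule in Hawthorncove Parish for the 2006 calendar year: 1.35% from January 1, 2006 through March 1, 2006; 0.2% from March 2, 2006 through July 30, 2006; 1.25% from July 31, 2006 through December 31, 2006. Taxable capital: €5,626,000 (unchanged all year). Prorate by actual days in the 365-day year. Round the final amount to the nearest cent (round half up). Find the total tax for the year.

€46,811.40

January 1 – March 1, 2006: 60 days at 1.35% → €5,626,000 × 1.35% × 60/365 = €12,485.0959
March 2 – July 30, 2006: 151 days at 0.2% → €5,626,000 × 0.2% × 151/365 = €4,654.9370
July 31 – December 31, 2006: 154 days at 1.25% → €5,626,000 × 1.25% × 154/365 = €29,671.3699
Total = €46,811.4027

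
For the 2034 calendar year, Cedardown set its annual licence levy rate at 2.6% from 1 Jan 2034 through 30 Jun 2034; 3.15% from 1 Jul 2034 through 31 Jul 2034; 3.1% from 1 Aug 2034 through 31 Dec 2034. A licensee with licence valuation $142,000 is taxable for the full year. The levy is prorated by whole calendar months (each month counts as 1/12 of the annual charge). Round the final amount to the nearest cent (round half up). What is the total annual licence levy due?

$4,052.92

1 Jan – 30 Jun 2034: 6 months at 2.6% → $142,000 × 2.6% × 6/12 = $1,846.0000
1 Jul – 31 Jul 2034: 1 month at 3.15% → $142,000 × 3.15% × 1/12 = $372.7500
1 Aug – 31 Dec 2034: 5 months at 3.1% → $142,000 × 3.1% × 5/12 = $1,834.1667
Total = $4,052.9167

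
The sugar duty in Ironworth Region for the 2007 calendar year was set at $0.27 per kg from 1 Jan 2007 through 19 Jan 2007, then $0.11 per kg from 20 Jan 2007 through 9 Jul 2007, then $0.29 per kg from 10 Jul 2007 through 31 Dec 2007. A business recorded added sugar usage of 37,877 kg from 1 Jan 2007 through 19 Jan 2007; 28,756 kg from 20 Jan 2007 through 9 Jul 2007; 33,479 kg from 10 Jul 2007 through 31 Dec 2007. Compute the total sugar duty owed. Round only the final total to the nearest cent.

1 Jan – 19 Jan 2007: 37,877 kg at $0.27/kg → $10,226.79
20 Jan – 9 Jul 2007: 28,756 kg at $0.11/kg → $3,163.16
10 Jul – 31 Dec 2007: 33,479 kg at $0.29/kg → $9,708.91

$23,098.86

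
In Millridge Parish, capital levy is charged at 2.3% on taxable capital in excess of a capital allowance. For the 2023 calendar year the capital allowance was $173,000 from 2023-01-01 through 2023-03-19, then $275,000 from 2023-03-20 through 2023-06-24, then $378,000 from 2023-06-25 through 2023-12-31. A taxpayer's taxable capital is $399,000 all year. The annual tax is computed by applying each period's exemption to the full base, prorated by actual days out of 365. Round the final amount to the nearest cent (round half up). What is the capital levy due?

2023-01-01 to 2023-03-19: 78 days, exemption $173,000 → ($399,000 − $173,000) × 2.3% × 78/365 = $1,110.8055
2023-03-20 to 2023-06-24: 97 days, exemption $275,000 → ($399,000 − $275,000) × 2.3% × 97/365 = $757.9288
2023-06-25 to 2023-12-31: 190 days, exemption $378,000 → ($399,000 − $378,000) × 2.3% × 190/365 = $251.4247
Total = $2,120.1589

$2,120.16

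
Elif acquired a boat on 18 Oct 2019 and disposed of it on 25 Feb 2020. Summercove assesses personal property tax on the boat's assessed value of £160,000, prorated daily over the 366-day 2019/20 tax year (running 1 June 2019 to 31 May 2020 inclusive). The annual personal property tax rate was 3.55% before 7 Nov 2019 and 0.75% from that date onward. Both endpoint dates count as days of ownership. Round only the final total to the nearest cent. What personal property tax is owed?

£674.32

18 Oct – 6 Nov 2019: 20 days at 3.55% → £160,000 × 3.55% × 20/366 = £310.3825
7 Nov 2019 – 25 Feb 2020: 111 days at 0.75% → £160,000 × 0.75% × 111/366 = £363.9344
Total = £674.3169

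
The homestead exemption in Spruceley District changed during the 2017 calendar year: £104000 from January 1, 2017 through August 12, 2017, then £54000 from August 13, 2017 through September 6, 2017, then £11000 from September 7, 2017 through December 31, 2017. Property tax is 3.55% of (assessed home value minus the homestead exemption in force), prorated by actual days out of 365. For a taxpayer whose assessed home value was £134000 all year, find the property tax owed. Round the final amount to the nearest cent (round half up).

£2235.82

January 1 – August 12, 2017: 224 days, exemption £104000 → (£134000 − £104000) × 3.55% × 224/365 = £653.5890
August 13 – September 6, 2017: 25 days, exemption £54000 → (£134000 − £54000) × 3.55% × 25/365 = £194.5205
September 7 – December 31, 2017: 116 days, exemption £11000 → (£134000 − £11000) × 3.55% × 116/365 = £1387.7096
Total = £2235.8192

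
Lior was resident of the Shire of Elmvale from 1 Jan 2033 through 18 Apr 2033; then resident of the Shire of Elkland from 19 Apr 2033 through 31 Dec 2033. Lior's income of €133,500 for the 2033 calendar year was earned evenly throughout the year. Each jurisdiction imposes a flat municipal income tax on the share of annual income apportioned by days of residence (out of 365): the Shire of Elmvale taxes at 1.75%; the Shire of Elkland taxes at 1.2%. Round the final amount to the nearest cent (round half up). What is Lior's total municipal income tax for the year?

€1,819.26

The Shire of Elmvale, 1 Jan – 18 Apr 2033: 108 days → €133,500 × 1.75% × 108/365 = €691.2740
The Shire of Elkland, 19 Apr – 31 Dec 2033: 257 days → €133,500 × 1.2% × 257/365 = €1,127.9836
Total = €1,819.2575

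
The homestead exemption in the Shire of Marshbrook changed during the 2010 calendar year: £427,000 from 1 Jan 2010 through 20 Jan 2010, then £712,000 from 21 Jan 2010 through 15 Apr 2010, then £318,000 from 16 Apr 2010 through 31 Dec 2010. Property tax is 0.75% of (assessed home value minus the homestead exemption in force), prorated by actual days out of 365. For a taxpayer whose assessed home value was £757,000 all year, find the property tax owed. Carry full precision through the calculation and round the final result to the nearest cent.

£2,559.55

1 Jan – 20 Jan 2010: 20 days, exemption £427,000 → (£757,000 − £427,000) × 0.75% × 20/365 = £135.6164
21 Jan – 15 Apr 2010: 85 days, exemption £712,000 → (£757,000 − £712,000) × 0.75% × 85/365 = £78.5959
16 Apr – 31 Dec 2010: 260 days, exemption £318,000 → (£757,000 − £318,000) × 0.75% × 260/365 = £2,345.3425
Total = £2,559.5548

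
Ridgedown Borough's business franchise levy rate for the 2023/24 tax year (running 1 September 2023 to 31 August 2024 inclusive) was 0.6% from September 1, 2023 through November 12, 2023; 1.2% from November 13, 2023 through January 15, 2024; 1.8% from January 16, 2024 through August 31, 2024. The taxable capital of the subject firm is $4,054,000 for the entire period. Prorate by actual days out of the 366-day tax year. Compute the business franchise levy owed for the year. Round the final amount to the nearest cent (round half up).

$59,015.61

September 1 – November 12, 2023: 73 days at 0.6% → $4,054,000 × 0.6% × 73/366 = $4,851.5082
November 13, 2023 – January 15, 2024: 64 days at 1.2% → $4,054,000 × 1.2% × 64/366 = $8,506.7541
January 16 – August 31, 2024: 229 days at 1.8% → $4,054,000 × 1.8% × 229/366 = $45,657.3443
Total = $59,015.6066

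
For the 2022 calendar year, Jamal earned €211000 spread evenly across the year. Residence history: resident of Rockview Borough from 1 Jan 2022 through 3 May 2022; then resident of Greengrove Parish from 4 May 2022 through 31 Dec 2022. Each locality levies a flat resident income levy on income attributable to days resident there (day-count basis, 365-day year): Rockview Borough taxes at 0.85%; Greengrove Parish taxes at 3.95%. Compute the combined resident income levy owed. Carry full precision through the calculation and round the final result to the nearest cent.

€6130.27

Rockview Borough, 1 Jan – 3 May 2022: 123 days → €211000 × 0.85% × 123/365 = €604.3849
Greengrove Parish, 4 May – 31 Dec 2022: 242 days → €211000 × 3.95% × 242/365 = €5525.8877
Total = €6130.2726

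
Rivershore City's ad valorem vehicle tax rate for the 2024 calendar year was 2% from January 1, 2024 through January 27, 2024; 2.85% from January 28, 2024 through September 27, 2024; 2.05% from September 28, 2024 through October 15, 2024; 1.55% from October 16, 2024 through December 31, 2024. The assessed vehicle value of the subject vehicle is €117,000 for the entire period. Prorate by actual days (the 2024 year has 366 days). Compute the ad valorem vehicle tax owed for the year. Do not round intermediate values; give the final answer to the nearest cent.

January 1 – January 27, 2024: 27 days at 2% → €117,000 × 2% × 27/366 = €172.6230
January 28 – September 27, 2024: 244 days at 2.85% → €117,000 × 2.85% × 244/366 = €2,223.0000
September 28 – October 15, 2024: 18 days at 2.05% → €117,000 × 2.05% × 18/366 = €117.9590
October 16 – December 31, 2024: 77 days at 1.55% → €117,000 × 1.55% × 77/366 = €381.5287
Total = €2,895.1107

€2,895.11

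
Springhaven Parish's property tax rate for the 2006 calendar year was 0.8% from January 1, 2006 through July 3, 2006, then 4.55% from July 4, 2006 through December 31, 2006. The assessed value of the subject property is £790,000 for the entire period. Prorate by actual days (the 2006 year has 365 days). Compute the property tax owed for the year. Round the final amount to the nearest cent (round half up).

January 1 – July 3, 2006: 184 days at 0.8% → £790,000 × 0.8% × 184/365 = £3,185.9726
July 4 – December 31, 2006: 181 days at 4.55% → £790,000 × 4.55% × 181/365 = £17,824.7808
Total = £21,010.7534

£21,010.75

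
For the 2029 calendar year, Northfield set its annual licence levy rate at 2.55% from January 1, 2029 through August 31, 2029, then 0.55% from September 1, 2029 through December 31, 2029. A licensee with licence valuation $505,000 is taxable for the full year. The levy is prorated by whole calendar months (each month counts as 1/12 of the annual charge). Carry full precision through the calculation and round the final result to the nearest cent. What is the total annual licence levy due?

$9,510.83

January 1 – August 31, 2029: 8 months at 2.55% → $505,000 × 2.55% × 8/12 = $8,585.0000
September 1 – December 31, 2029: 4 months at 0.55% → $505,000 × 0.55% × 4/12 = $925.8333
Total = $9,510.8333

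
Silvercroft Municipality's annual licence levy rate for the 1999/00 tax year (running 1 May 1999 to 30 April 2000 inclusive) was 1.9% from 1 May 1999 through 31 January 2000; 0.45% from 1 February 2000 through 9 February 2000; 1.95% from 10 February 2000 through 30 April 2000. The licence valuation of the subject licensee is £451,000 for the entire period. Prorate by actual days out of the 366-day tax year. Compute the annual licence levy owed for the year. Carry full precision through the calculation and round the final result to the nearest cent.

£8,458.10

1 May 1999 – 31 January 2000: 276 days at 1.9% → £451,000 × 1.9% × 276/366 = £6,461.8689
1 February – 9 February 2000: 9 days at 0.45% → £451,000 × 0.45% × 9/366 = £49.9057
10 February – 30 April 2000: 81 days at 1.95% → £451,000 × 1.95% × 81/366 = £1,946.3238
Total = £8,458.0984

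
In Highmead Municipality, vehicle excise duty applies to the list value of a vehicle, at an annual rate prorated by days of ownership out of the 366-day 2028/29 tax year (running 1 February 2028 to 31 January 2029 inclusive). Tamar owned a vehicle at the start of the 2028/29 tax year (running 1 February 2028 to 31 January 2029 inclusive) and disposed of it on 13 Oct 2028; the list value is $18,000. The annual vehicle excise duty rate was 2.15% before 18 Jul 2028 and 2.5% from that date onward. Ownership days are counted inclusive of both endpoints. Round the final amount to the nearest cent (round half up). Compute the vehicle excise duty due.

1 Feb – 17 Jul 2028: 168 days at 2.15% → $18,000 × 2.15% × 168/366 = $177.6393
18 Jul – 13 Oct 2028: 88 days at 2.5% → $18,000 × 2.5% × 88/366 = $108.1967
Total = $285.8361

$285.84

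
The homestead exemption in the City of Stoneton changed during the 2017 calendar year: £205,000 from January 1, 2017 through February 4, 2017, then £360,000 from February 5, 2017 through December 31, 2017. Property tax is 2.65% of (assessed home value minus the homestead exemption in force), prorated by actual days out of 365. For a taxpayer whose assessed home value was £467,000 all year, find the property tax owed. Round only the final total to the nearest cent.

January 1 – February 4, 2017: 35 days, exemption £205,000 → (£467,000 − £205,000) × 2.65% × 35/365 = £665.7671
February 5 – December 31, 2017: 330 days, exemption £360,000 → (£467,000 − £360,000) × 2.65% × 330/365 = £2,563.6027
Total = £3,229.3699

£3,229.37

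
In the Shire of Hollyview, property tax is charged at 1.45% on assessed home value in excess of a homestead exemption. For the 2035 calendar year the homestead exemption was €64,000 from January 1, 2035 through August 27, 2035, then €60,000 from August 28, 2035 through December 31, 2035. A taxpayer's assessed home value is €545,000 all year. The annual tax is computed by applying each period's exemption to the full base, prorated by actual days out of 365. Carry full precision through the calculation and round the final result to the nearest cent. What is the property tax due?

€6,994.52

January 1 – August 27, 2035: 239 days, exemption €64,000 → (€545,000 − €64,000) × 1.45% × 239/365 = €4,566.8644
August 28 – December 31, 2035: 126 days, exemption €60,000 → (€545,000 − €60,000) × 1.45% × 126/365 = €2,427.6575
Total = €6,994.5219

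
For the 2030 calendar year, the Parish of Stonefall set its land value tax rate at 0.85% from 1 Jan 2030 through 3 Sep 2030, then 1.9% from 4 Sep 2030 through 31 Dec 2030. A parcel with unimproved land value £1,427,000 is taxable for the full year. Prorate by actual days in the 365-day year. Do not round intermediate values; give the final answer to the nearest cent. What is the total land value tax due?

1 Jan – 3 Sep 2030: 246 days at 0.85% → £1,427,000 × 0.85% × 246/365 = £8,174.9507
4 Sep – 31 Dec 2030: 119 days at 1.9% → £1,427,000 × 1.9% × 119/365 = £8,839.5808
Total = £17,014.5315

£17,014.53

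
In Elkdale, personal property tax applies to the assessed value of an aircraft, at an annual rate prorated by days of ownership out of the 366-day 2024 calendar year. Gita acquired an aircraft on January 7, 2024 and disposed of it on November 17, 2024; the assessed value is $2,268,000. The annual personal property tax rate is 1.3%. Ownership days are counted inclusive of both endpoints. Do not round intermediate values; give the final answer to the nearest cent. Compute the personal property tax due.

$25,456.13

Days held (January 7 – November 17, 2024): 316 out of 366
Tax = $2,268,000 × 1.3% × 316/366 = $25,456.1311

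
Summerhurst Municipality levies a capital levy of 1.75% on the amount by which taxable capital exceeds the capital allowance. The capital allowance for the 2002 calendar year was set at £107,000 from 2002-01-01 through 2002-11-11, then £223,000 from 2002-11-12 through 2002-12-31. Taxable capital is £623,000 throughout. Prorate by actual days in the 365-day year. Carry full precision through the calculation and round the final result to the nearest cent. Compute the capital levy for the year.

£8,751.92

2002-01-01 to 2002-11-11: 315 days, exemption £107,000 → (£623,000 − £107,000) × 1.75% × 315/365 = £7,793.0137
2002-11-12 to 2002-12-31: 50 days, exemption £223,000 → (£623,000 − £223,000) × 1.75% × 50/365 = £958.9041
Total = £8,751.9178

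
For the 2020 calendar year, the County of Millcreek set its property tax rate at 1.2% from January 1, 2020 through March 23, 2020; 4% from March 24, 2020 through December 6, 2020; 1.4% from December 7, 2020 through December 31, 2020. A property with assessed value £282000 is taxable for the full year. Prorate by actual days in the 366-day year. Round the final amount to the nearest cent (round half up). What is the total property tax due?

January 1 – March 23, 2020: 83 days at 1.2% → £282000 × 1.2% × 83/366 = £767.4098
March 24 – December 6, 2020: 258 days at 4% → £282000 × 4% × 258/366 = £7951.4754
December 7 – December 31, 2020: 25 days at 1.4% → £282000 × 1.4% × 25/366 = £269.6721
Total = £8988.5574

£8988.56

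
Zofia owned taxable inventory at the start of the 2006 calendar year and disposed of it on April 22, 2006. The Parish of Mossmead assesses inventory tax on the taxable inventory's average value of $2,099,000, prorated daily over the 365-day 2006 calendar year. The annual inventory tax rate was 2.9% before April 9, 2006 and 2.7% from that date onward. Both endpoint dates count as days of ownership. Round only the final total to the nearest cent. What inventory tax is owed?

January 1 – April 8, 2006: 98 days at 2.9% → $2,099,000 × 2.9% × 98/365 = $16,343.4466
April 9 – April 22, 2006: 14 days at 2.7% → $2,099,000 × 2.7% × 14/365 = $2,173.7589
Total = $18,517.2055

$18,517.21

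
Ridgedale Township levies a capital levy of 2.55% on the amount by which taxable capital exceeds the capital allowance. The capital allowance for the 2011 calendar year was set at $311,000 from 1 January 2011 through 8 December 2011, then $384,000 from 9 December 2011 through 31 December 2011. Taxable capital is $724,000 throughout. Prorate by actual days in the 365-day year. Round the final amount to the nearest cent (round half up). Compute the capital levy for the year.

1 January – 8 December 2011: 342 days, exemption $311,000 → ($724,000 − $311,000) × 2.55% × 342/365 = $9,867.8712
9 December – 31 December 2011: 23 days, exemption $384,000 → ($724,000 − $384,000) × 2.55% × 23/365 = $546.3288
Total = $10,414.2000

$10,414.20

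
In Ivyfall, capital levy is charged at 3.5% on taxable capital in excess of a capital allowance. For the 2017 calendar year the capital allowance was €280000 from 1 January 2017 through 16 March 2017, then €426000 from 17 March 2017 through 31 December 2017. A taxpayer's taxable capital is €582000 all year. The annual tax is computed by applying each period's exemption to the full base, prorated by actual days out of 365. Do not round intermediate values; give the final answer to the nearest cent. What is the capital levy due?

€6510.00

1 January – 16 March 2017: 75 days, exemption €280000 → (€582000 − €280000) × 3.5% × 75/365 = €2171.9178
17 March – 31 December 2017: 290 days, exemption €426000 → (€582000 − €426000) × 3.5% × 290/365 = €4338.0822
Total = €6510.0000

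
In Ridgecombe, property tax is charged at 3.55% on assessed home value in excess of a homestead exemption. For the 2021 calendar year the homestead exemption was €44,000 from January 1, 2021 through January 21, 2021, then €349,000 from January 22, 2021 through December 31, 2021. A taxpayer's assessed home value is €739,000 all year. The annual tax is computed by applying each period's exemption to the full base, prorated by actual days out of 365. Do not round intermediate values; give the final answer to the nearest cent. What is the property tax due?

January 1 – January 21, 2021: 21 days, exemption €44,000 → (€739,000 − €44,000) × 3.55% × 21/365 = €1,419.5137
January 22 – December 31, 2021: 344 days, exemption €349,000 → (€739,000 − €349,000) × 3.55% × 344/365 = €13,048.4384
Total = €14,467.9521

€14,467.95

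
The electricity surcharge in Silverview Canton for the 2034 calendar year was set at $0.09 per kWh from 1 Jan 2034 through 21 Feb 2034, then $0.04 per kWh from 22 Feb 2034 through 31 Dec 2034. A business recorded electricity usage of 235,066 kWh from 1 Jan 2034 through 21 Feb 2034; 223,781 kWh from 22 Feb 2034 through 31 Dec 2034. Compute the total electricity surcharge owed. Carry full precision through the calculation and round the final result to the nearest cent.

$30107.18

1 Jan – 21 Feb 2034: 235,066 kWh at $0.09/kWh → $21155.94
22 Feb – 31 Dec 2034: 223,781 kWh at $0.04/kWh → $8951.24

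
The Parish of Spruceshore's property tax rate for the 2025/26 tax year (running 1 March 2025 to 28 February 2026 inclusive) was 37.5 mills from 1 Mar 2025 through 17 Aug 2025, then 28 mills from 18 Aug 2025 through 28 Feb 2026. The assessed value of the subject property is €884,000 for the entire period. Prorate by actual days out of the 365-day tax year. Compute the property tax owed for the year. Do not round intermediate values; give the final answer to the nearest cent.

1 Mar – 17 Aug 2025: 170 days at 37.5 mills → €884,000 × 3.75% × 170/365 = €15,439.7260
18 Aug 2025 – 28 Feb 2026: 195 days at 28 mills → €884,000 × 2.8% × 195/365 = €13,223.6712
Total = €28,663.3973

€28,663.40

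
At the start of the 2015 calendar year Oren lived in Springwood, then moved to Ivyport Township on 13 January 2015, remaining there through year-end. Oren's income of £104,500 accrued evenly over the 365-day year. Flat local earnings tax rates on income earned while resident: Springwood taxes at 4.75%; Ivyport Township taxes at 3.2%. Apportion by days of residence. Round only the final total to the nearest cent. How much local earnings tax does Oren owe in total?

£3,397.25

Springwood, 1 January – 12 January 2015: 12 days → £104,500 × 4.75% × 12/365 = £163.1918
Ivyport Township, 13 January – 31 December 2015: 353 days → £104,500 × 3.2% × 353/365 = £3,234.0603
Total = £3,397.2521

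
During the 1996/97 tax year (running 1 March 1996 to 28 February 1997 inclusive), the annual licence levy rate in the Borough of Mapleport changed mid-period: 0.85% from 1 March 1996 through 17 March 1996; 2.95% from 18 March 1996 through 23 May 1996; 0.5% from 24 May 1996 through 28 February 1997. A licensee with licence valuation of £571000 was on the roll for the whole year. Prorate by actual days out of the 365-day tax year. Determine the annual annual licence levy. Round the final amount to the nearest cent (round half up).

1 March – 17 March 1996: 17 days at 0.85% → £571000 × 0.85% × 17/365 = £226.0534
18 March – 23 May 1996: 67 days at 2.95% → £571000 × 2.95% × 67/365 = £3092.0041
24 May 1996 – 28 February 1997: 281 days at 0.5% → £571000 × 0.5% × 281/365 = £2197.9589
Total = £5516.0164

£5516.02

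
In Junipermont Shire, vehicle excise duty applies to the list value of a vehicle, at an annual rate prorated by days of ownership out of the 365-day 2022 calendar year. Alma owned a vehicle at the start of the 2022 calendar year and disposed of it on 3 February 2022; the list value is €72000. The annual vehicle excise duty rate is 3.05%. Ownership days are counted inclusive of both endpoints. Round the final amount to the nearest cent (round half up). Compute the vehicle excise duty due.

€204.56

Days held (1 January – 3 February 2022): 34 out of 365
Tax = €72000 × 3.05% × 34/365 = €204.5589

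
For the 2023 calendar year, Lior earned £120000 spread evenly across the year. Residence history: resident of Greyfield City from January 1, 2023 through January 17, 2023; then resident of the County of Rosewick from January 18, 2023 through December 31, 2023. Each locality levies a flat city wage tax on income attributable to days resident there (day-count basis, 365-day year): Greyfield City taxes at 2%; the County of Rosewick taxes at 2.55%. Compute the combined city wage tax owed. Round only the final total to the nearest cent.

Greyfield City, January 1 – January 17, 2023: 17 days → £120000 × 2% × 17/365 = £111.7808
The County of Rosewick, January 18 – December 31, 2023: 348 days → £120000 × 2.55% × 348/365 = £2917.4795
Total = £3029.2603

£3029.26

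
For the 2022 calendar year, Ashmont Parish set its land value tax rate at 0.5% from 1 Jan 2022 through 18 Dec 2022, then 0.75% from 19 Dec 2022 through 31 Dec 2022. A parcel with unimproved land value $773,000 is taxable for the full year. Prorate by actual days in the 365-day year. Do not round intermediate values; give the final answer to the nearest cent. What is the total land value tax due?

$3,933.83

1 Jan – 18 Dec 2022: 352 days at 0.5% → $773,000 × 0.5% × 352/365 = $3,727.3425
19 Dec – 31 Dec 2022: 13 days at 0.75% → $773,000 × 0.75% × 13/365 = $206.4863
Total = $3,933.8288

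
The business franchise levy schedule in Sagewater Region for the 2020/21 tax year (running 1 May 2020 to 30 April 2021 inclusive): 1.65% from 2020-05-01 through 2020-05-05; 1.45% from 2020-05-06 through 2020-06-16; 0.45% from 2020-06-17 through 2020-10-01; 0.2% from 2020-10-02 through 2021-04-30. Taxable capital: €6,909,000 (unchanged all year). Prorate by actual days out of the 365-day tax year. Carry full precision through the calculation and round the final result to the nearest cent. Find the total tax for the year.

€30,191.38

2020-05-01 to 2020-05-05: 5 days at 1.65% → €6,909,000 × 1.65% × 5/365 = €1,561.6233
2020-05-06 to 2020-06-16: 42 days at 1.45% → €6,909,000 × 1.45% × 42/365 = €11,527.6192
2020-06-17 to 2020-10-01: 107 days at 0.45% → €6,909,000 × 0.45% × 107/365 = €9,114.2014
2020-10-02 to 2021-04-30: 211 days at 0.2% → €6,909,000 × 0.2% × 211/365 = €7,987.9397
Total = €30,191.3836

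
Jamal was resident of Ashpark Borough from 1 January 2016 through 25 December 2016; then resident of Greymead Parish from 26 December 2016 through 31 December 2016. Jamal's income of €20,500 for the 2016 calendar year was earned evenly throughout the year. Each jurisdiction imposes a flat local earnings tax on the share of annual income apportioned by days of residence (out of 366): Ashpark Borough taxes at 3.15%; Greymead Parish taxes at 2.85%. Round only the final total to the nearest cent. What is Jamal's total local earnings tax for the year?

Ashpark Borough, 1 January – 25 December 2016: 360 days → €20,500 × 3.15% × 360/366 = €635.1639
Greymead Parish, 26 December – 31 December 2016: 6 days → €20,500 × 2.85% × 6/366 = €9.5779
Total = €644.7418

€644.74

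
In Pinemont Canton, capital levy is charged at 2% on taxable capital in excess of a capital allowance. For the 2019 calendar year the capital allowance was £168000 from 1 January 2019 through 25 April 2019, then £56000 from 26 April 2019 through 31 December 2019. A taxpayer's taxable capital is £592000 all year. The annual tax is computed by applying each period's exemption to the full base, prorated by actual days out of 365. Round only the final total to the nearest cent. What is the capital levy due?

1 January – 25 April 2019: 115 days, exemption £168000 → (£592000 − £168000) × 2% × 115/365 = £2671.7808
26 April – 31 December 2019: 250 days, exemption £56000 → (£592000 − £56000) × 2% × 250/365 = £7342.4658
Total = £10014.2466

£10014.25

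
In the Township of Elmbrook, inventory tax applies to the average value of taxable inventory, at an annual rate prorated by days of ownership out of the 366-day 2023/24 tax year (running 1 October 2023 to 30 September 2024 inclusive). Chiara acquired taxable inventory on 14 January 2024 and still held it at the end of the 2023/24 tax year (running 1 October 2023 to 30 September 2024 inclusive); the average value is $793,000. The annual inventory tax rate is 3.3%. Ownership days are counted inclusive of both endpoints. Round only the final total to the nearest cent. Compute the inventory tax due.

$18,661.50

Days held (14 January – 30 September 2024): 261 out of 366
Tax = $793,000 × 3.3% × 261/366 = $18,661.5000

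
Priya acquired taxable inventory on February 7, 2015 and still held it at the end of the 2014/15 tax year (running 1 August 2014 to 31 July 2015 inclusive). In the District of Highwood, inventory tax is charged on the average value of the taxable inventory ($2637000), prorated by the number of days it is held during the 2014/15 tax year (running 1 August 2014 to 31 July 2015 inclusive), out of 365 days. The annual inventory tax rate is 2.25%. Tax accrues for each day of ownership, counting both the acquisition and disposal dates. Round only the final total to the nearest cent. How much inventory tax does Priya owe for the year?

$28447.09

Days held (February 7 – July 31, 2015): 175 out of 365
Tax = $2637000 × 2.25% × 175/365 = $28447.0890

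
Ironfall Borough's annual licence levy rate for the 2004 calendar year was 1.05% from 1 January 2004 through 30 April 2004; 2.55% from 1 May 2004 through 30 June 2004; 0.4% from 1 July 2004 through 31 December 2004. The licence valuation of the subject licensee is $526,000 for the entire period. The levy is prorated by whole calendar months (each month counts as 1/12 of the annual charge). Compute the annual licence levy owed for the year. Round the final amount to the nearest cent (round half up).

1 January – 30 April 2004: 4 months at 1.05% → $526,000 × 1.05% × 4/12 = $1,841.0000
1 May – 30 June 2004: 2 months at 2.55% → $526,000 × 2.55% × 2/12 = $2,235.5000
1 July – 31 December 2004: 6 months at 0.4% → $526,000 × 0.4% × 6/12 = $1,052.0000
Total = $5,128.5000

$5,128.50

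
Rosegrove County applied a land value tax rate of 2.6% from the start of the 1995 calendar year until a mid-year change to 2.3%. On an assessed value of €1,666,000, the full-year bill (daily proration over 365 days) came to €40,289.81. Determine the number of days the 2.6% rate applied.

144 days

Let d = days at the first rate; then 365 − d days at the second rate.
€1,666,000 × [2.6%·d + 2.3%·(365−d)] / 365 = €40,289.81
Solving gives d = 144, so the new rate took effect on 25 May 1995.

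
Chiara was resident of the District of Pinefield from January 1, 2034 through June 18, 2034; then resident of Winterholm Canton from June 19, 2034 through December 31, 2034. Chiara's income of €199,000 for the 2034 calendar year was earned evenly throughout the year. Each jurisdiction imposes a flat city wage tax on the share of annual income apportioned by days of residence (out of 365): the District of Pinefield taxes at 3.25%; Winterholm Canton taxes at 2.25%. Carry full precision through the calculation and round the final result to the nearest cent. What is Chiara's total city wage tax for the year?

The District of Pinefield, January 1 – June 18, 2034: 169 days → €199,000 × 3.25% × 169/365 = €2,994.5411
Winterholm Canton, June 19 – December 31, 2034: 196 days → €199,000 × 2.25% × 196/365 = €2,404.3562
Total = €5,398.8973

€5,398.90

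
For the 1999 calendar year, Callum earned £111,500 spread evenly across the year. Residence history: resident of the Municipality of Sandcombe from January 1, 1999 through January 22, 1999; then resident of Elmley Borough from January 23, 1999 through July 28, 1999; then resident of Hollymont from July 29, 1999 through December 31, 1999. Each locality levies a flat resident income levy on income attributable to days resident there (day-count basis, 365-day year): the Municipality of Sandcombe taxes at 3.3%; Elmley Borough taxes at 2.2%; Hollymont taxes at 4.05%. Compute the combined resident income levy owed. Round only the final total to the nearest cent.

£3,408.54

The Municipality of Sandcombe, January 1 – January 22, 1999: 22 days → £111,500 × 3.3% × 22/365 = £221.7781
Elmley Borough, January 23 – July 28, 1999: 187 days → £111,500 × 2.2% × 187/365 = £1,256.7425
Hollymont, July 29 – December 31, 1999: 156 days → £111,500 × 4.05% × 156/365 = £1,930.0192
Total = £3,408.5397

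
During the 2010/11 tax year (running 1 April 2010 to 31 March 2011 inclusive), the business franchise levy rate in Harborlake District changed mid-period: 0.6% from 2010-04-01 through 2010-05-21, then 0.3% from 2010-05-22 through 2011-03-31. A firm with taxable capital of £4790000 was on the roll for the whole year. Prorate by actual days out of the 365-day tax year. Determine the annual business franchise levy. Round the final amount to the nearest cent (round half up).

£16377.86

2010-04-01 to 2010-05-21: 51 days at 0.6% → £4790000 × 0.6% × 51/365 = £4015.7260
2010-05-22 to 2011-03-31: 314 days at 0.3% → £4790000 × 0.3% × 314/365 = £12362.1370
Total = £16377.8630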